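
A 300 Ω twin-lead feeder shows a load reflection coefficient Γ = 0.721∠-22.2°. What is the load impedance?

Z_L ≈ 780 − j885 Ω

Z_L = Z_0·(1 + Γ)/(1 − Γ) = 300·(1.67 − j0.272)/(0.332 + j0.272)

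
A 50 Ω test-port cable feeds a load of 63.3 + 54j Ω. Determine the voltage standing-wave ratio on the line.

VSWR ≈ 2.59

Γ = (Z_L − Z_0)/(Z_L + Z_0) = (13.3 + j54)/(113.3 + j54)
|Γ| = 55.6/126 = 0.443
VSWR = (1 + |Γ|)/(1 − |Γ|) = 1.44/0.557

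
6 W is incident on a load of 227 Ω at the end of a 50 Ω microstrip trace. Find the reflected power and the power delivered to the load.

P_reflected ≈ 2.45 W; P_delivered ≈ 3.55 W

Γ = (227 − 50)/(227 + 50) = 0.639
|Γ|² = 0.408
P_refl = |Γ|²·P_inc = 2.45 W, P_del = (1 − |Γ|²)·P_inc = 3.55 W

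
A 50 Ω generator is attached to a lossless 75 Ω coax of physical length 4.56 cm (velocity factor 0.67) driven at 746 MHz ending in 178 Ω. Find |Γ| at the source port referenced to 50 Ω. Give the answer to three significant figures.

λ = v/f = 0.67·c / 746 MHz = 0.269 m
βl = 2π·l/λ = 2π × 0.169 = 60.9°
tan(βl) = 1.8
Z_in = Z_0·(Z_L + jZ_0·tanβl)/(Z_0 + jZ_L·tanβl) = 39.2 − j32.5 Ω
Γ_s = (Z_in − Z_s)/(Z_in + Z_s) = (-10.8 − j32.5)/(89.2 − j32.5), |Γ_s| = 0.361

|Γ| ≈ 0.361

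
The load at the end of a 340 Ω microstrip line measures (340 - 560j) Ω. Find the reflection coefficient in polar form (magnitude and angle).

Γ ≈ 0.636 ∠ -50.5°

Γ = (Z_L − Z_0)/(Z_L + Z_0) = (0 − j560)/(680 − j560)
|Γ| = 560/881 = 0.636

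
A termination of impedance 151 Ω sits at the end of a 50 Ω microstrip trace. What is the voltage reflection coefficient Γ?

Γ = (Z_L − Z_0)/(Z_L + Z_0) = (151 − 50)/(151 + 50) = 101/201

Γ = 0.502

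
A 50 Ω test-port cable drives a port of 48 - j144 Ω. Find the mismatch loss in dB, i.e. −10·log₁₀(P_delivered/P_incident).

Γ = (-2 − j144)/(98 − j144), |Γ| = 0.827
|Γ|² = 0.684, so P_del/P_inc = 1 − |Γ|² = 0.316
ML = −10·log₁₀(1 − |Γ|²)

mismatch loss ≈ 5 dB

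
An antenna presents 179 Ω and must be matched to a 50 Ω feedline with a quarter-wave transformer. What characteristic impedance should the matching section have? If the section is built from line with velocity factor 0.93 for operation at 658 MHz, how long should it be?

Z_qwt = √(Z_0·R_L) = √(50 × 179) = √8950
λ = 0.93·c/f = 0.424 m, so l = λ/4 = 0.106 m

Z_qwt ≈ 94.6 Ω; length ≈ 10.6 cm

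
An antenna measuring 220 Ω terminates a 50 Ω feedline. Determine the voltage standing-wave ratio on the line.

Γ = (220 − 50)/(220 + 50) = 0.63
VSWR = (1 + 0.63)/(1 − 0.63)

VSWR ≈ 4.4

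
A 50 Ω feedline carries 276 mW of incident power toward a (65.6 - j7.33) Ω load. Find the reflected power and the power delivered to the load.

|Γ| = |(15.6 − j7.33)/(115.6 − j7.33)| = 0.149
|Γ|² = 0.0221
P_refl = |Γ|²·P_inc = 6.11 mW, P_del = (1 − |Γ|²)·P_inc = 270 mW

P_reflected ≈ 6.11 mW; P_delivered ≈ 270 mW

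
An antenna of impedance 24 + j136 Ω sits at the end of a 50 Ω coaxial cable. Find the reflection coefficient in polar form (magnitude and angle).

Γ = (Z_L − Z_0)/(Z_L + Z_0) = (-26 + j136)/(74 + j136)
|Γ| = 138/155 = 0.894

Γ ≈ 0.894 ∠ 39.4°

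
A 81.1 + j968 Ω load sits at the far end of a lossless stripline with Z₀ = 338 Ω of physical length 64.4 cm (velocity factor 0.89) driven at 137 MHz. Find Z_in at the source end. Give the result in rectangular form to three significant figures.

Z_in ≈ 9.03 + j58.5 Ω

λ = v/f = 0.89·c / 137 MHz = 1.95 m
βl = 2π·l/λ = 2π × 0.33 = 119°
tan(βl) = tan(119°) = -1.81
Z_in = Z_0·(Z_L + jZ_0·tanβl)/(Z_0 + jZ_L·tanβl)
     = 338·(81.1 + j357)/(2090 − j147)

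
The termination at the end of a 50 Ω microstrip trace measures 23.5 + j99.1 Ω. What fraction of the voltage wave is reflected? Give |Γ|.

|Γ| ≈ 0.831

Γ = (Z_L − Z_0)/(Z_L + Z_0) = (-26.5 + j99.1)/(73.5 + j99.1)
|Γ| = 103/123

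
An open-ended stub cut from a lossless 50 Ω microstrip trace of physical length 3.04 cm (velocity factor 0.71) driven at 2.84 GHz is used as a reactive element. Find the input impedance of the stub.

λ = v/f = 0.71·c / 2.84 GHz = 0.075 m
βl = 2π·l/λ = 2π × 0.405 = 146°
tan(βl) = -0.677
For an open-ended stub, Z_in = −jZ_0·cot(βl) = −jZ_0/tan(βl)

Z_in ≈ +j73.9 Ω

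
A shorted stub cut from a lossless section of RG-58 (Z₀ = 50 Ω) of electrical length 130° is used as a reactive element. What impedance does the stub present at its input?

tan(βl) = -1.19
For a shorted stub, Z_in = jZ_0·tan(βl)

Z_in ≈ −j59.6 Ω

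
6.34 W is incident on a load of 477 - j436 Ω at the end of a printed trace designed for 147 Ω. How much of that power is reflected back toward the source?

P_reflected ≈ 3.27 W

|Γ| = |(330 − j436)/(624 − j436)| = 0.718
|Γ|² = 0.516
P_refl = |Γ|²·P_inc = 3.27 W, P_del = (1 − |Γ|²)·P_inc = 3.07 W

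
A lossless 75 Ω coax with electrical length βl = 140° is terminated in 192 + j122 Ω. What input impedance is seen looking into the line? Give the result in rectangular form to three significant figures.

Z_in ≈ 32.1 + j54.1 Ω

tan(βl) = tan(140°) = -0.839
Z_in = Z_0·(Z_L + jZ_0·tanβl)/(Z_0 + jZ_L·tanβl)
     = 75·(192 + j59.1)/(177 − j161)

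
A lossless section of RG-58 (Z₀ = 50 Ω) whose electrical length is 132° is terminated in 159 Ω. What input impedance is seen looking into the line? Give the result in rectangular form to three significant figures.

Z_in ≈ 26.4 + j37.6 Ω

tan(βl) = tan(132°) = -1.11
Z_in = Z_0·(Z_L + jZ_0·tanβl)/(Z_0 + jZ_L·tanβl)
     = 50·(159 − j55.5)/(50 − j177)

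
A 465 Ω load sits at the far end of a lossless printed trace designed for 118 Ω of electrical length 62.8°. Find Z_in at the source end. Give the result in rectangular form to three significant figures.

tan(βl) = tan(62.8°) = 1.95
Z_in = Z_0·(Z_L + jZ_0·tanβl)/(Z_0 + jZ_L·tanβl)
     = 118·(465 + j230)/(118 + j905)

Z_in ≈ 37.2 − j55.8 Ω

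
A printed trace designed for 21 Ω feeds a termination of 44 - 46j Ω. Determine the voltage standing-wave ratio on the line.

VSWR ≈ 4.65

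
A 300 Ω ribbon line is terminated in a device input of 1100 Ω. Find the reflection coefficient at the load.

Γ = (Z_L − Z_0)/(Z_L + Z_0) = (1100 − 300)/(1100 + 300) = 800/1400

Γ = 0.571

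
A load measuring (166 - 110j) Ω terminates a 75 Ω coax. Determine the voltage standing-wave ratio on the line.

Γ = (Z_L − Z_0)/(Z_L + Z_0) = (91 − j110)/(241 − j110)
|Γ| = 143/265 = 0.539
VSWR = (1 + |Γ|)/(1 − |Γ|) = 1.54/0.461

VSWR ≈ 3.34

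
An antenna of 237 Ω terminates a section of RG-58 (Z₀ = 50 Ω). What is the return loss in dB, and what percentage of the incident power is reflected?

Γ = (237 − 50)/(237 + 50) = 0.652
RL = −20·log₁₀(0.652) = 3.72 dB
P_refl/P_inc = |Γ|² = 0.425

RL ≈ 3.72 dB; 42.5% of incident power reflected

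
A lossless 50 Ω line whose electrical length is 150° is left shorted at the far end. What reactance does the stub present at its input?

X_in ≈ -28.9 Ω (capacitive)

tan(βl) = -0.577
For a shorted stub, Z_in = jZ_0·tan(βl)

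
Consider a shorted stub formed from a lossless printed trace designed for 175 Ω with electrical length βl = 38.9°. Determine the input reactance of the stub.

tan(βl) = 0.807
For a shorted stub, Z_in = jZ_0·tan(βl)

X_in ≈ 141 Ω (inductive)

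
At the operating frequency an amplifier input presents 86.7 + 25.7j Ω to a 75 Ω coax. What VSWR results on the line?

Γ = (Z_L − Z_0)/(Z_L + Z_0) = (11.7 + j25.7)/(161.7 + j25.7)
|Γ| = 28.2/164 = 0.172
VSWR = (1 + |Γ|)/(1 − |Γ|) = 1.17/0.828

VSWR ≈ 1.42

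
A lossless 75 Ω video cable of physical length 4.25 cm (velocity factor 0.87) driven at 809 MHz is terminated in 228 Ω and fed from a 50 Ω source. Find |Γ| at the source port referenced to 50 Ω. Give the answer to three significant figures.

|Γ| ≈ 0.529

λ = v/f = 0.87·c / 809 MHz = 0.323 m
βl = 2π·l/λ = 2π × 0.132 = 47.4°
tan(βl) = 1.09
Z_in = Z_0·(Z_L + jZ_0·tanβl)/(Z_0 + jZ_L·tanβl) = 41.7 − j56.3 Ω
Γ_s = (Z_in − Z_s)/(Z_in + Z_s) = (-8.31 − j56.3)/(91.7 − j56.3), |Γ_s| = 0.529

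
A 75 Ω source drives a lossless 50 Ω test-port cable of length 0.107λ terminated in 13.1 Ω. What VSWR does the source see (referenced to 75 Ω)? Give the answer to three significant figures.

βl = 2π × 0.107 = 38.5°
tan(βl) = 0.796
Z_in = Z_0·(Z_L + jZ_0·tanβl)/(Z_0 + jZ_L·tanβl) = 20.5 + j35.5 Ω
Γ_s = (Z_in − Z_s)/(Z_in + Z_s) = (-54.5 + j35.5)/(95.5 + j35.5), |Γ_s| = 0.638
VSWR = (1 + |Γ_s|)/(1 − |Γ_s|)

VSWR ≈ 4.53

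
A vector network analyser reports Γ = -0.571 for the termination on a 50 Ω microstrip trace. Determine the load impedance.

Z_L = Z_0·(1 + Γ)/(1 − Γ) = 50·(0.429)/(1.57)

Z_L ≈ 13.7 Ω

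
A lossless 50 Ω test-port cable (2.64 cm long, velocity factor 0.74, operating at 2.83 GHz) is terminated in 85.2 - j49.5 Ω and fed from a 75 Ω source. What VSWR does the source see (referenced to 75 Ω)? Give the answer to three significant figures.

λ = v/f = 0.74·c / 2.83 GHz = 0.0784 m
βl = 2π·l/λ = 2π × 0.337 = 121°
tan(βl) = -1.65
Z_in = Z_0·(Z_L + jZ_0·tanβl)/(Z_0 + jZ_L·tanβl) = 38.1 + j38.8 Ω
Γ_s = (Z_in − Z_s)/(Z_in + Z_s) = (-36.9 + j38.8)/(113 + j38.8), |Γ_s| = 0.448
VSWR = (1 + |Γ_s|)/(1 − |Γ_s|)

VSWR ≈ 2.62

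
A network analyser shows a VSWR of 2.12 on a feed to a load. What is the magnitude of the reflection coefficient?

|Γ| ≈ 0.359

|Γ| = (S − 1)/(S + 1) = (2.12 − 1)/(2.12 + 1) = 1.12/3.12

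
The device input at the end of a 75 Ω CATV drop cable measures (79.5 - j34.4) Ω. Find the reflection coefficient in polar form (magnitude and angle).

Γ ≈ 0.219 ∠ -70°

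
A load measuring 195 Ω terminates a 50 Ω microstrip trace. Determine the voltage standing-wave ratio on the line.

VSWR ≈ 3.9

Γ = (195 − 50)/(195 + 50) = 0.592
VSWR = (1 + 0.592)/(1 − 0.592)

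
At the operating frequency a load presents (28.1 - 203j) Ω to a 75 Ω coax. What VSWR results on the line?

Γ = (Z_L − Z_0)/(Z_L + Z_0) = (-46.9 − j203)/(103.1 − j203)
|Γ| = 208/228 = 0.915
VSWR = (1 + |Γ|)/(1 − |Γ|) = 1.92/0.0849

VSWR ≈ 22.6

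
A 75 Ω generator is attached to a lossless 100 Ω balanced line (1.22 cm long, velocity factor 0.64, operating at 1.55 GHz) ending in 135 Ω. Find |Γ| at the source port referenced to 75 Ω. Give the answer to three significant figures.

λ = v/f = 0.64·c / 1.55 GHz = 0.124 m
βl = 2π·l/λ = 2π × 0.0985 = 35.5°
tan(βl) = 0.712
Z_in = Z_0·(Z_L + jZ_0·tanβl)/(Z_0 + jZ_L·tanβl) = 106 − j30.4 Ω
Γ_s = (Z_in − Z_s)/(Z_in + Z_s) = (30.7 − j30.4)/(181 − j30.4), |Γ_s| = 0.236

|Γ| ≈ 0.236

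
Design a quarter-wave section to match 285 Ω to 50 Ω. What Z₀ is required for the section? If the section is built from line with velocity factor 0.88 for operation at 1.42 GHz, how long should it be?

Z_qwt ≈ 119 Ω; length ≈ 4.65 cm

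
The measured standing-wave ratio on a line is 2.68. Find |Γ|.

|Γ| ≈ 0.457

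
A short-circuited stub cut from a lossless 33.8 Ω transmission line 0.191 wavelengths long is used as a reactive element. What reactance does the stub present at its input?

βl = 2π × 0.191 = 68.8°
tan(βl) = 2.57
For a short-circuited stub, Z_in = jZ_0·tan(βl)

X_in ≈ 87 Ω (inductive)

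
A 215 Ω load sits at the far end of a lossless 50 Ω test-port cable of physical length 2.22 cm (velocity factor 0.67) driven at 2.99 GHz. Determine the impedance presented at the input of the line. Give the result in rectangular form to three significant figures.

λ = v/f = 0.67·c / 2.99 GHz = 0.0672 m
βl = 2π·l/λ = 2π × 0.33 = 119°
tan(βl) = tan(119°) = -1.81
Z_in = Z_0·(Z_L + jZ_0·tanβl)/(Z_0 + jZ_L·tanβl)
     = 50·(215 − j90.6)/(50 − j390)

Z_in ≈ 14.9 + j25.7 Ω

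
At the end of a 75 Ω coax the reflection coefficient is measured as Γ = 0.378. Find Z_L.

Z_L ≈ 166 Ω

Z_L = Z_0·(1 + Γ)/(1 − Γ) = 75·(1.38)/(0.622)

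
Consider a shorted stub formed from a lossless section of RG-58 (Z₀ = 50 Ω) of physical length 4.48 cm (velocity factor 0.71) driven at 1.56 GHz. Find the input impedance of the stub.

Z_in ≈ −j93.6 Ω

λ = v/f = 0.71·c / 1.56 GHz = 0.137 m
βl = 2π·l/λ = 2π × 0.328 = 118°
tan(βl) = -1.87
For a shorted stub, Z_in = jZ_0·tan(βl)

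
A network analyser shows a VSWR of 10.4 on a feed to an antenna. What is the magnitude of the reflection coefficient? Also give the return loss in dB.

|Γ| = (S − 1)/(S + 1) = (10.4 − 1)/(10.4 + 1) = 9.4/11.4
RL = −20·log₁₀|Γ| = −20·log₁₀(0.825)

|Γ| ≈ 0.825; return loss ≈ 1.68 dB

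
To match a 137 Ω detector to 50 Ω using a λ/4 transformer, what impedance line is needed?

Z_qwt = √(Z_0·R_L) = √(50 × 137) = √6850

Z_qwt ≈ 82.8 Ω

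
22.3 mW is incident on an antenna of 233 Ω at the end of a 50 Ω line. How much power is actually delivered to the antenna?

Γ = (233 − 50)/(233 + 50) = 0.647
|Γ|² = 0.418
P_refl = |Γ|²·P_inc = 9.32 mW, P_del = (1 − |Γ|²)·P_inc = 13 mW

P_delivered ≈ 13 mW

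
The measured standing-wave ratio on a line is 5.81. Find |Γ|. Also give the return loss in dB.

|Γ| ≈ 0.706; return loss ≈ 3.02 dB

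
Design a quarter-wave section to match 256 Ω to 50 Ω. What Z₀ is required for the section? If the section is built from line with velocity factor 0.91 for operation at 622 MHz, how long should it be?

Z_qwt ≈ 113 Ω; length ≈ 11 cm

Z_qwt = √(Z_0·R_L) = √(50 × 256) = √12800
λ = 0.91·c/f = 0.439 m, so l = λ/4 = 0.11 m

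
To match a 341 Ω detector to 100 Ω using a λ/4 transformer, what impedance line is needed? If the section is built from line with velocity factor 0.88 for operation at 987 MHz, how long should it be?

Z_qwt ≈ 185 Ω; length ≈ 6.69 cm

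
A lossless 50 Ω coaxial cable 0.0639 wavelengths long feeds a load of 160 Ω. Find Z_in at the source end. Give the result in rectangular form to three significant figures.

Z_in ≈ 66.4 − j68.9 Ω

βl = 2π × 0.0639 = 23°
tan(βl) = tan(23°) = 0.425
Z_in = Z_0·(Z_L + jZ_0·tanβl)/(Z_0 + jZ_L·tanβl)
     = 50·(160 + j21.2)/(50 + j67.9)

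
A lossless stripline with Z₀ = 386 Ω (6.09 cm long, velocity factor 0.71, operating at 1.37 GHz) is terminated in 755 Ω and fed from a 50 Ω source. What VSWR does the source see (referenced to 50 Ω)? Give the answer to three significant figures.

λ = v/f = 0.71·c / 1.37 GHz = 0.155 m
βl = 2π·l/λ = 2π × 0.392 = 141°
tan(βl) = -0.809
Z_in = Z_0·(Z_L + jZ_0·tanβl)/(Z_0 + jZ_L·tanβl) = 356 + j252 Ω
Γ_s = (Z_in − Z_s)/(Z_in + Z_s) = (306 + j252)/(406 + j252), |Γ_s| = 0.83
VSWR = (1 + |Γ_s|)/(1 − |Γ_s|)

VSWR ≈ 10.7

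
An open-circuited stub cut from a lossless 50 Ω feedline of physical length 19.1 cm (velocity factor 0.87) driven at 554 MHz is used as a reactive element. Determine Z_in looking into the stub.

Z_in ≈ +j74 Ω

λ = v/f = 0.87·c / 554 MHz = 0.471 m
βl = 2π·l/λ = 2π × 0.405 = 146°
tan(βl) = -0.676
For an open-circuited stub, Z_in = −jZ_0·cot(βl) = −jZ_0/tan(βl)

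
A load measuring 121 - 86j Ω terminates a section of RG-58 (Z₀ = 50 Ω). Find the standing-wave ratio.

VSWR ≈ 3.79

Γ = (Z_L − Z_0)/(Z_L + Z_0) = (71 − j86)/(171 − j86)
|Γ| = 112/191 = 0.583
VSWR = (1 + |Γ|)/(1 − |Γ|) = 1.58/0.417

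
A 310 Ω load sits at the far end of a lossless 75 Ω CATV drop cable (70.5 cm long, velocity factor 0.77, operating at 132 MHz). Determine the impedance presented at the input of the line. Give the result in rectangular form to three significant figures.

Z_in ≈ 49.3 + j90.2 Ω

λ = v/f = 0.77·c / 132 MHz = 1.75 m
βl = 2π·l/λ = 2π × 0.403 = 145°
tan(βl) = tan(145°) = -0.699
Z_in = Z_0·(Z_L + jZ_0·tanβl)/(Z_0 + jZ_L·tanβl)
     = 75·(310 − j52.5)/(75 − j217)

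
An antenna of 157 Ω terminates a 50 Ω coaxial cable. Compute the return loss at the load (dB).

Γ = (157 − 50)/(157 + 50) = 0.517
RL = −20·log₁₀|Γ| = −20·log₁₀(0.517)

RL ≈ 5.73 dB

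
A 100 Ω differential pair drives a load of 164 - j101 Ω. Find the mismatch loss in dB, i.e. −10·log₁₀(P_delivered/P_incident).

Γ = (64 − j101)/(264 − j101), |Γ| = 0.423
|Γ|² = 0.179, so P_del/P_inc = 1 − |Γ|² = 0.821
ML = −10·log₁₀(1 − |Γ|²)

mismatch loss ≈ 0.856 dB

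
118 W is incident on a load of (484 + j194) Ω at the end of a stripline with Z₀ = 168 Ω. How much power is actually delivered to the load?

|Γ| = |(316 + j194)/(652 + j194)| = 0.545
|Γ|² = 0.297
P_refl = |Γ|²·P_inc = 35.1 W, P_del = (1 − |Γ|²)·P_inc = 82.9 W

P_delivered ≈ 82.9 W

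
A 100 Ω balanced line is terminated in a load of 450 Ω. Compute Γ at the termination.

Γ = (Z_L − Z_0)/(Z_L + Z_0) = (450 − 100)/(450 + 100) = 350/550

Γ = 0.636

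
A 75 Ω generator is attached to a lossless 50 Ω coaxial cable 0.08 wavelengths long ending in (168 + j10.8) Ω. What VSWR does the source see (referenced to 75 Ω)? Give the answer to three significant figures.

VSWR ≈ 2.9

βl = 2π × 0.08 = 28.8°
tan(βl) = 0.55
Z_in = Z_0·(Z_L + jZ_0·tanβl)/(Z_0 + jZ_L·tanβl) = 52.2 − j66 Ω
Γ_s = (Z_in − Z_s)/(Z_in + Z_s) = (-22.8 − j66)/(127 − j66), |Γ_s| = 0.487
VSWR = (1 + |Γ_s|)/(1 − |Γ_s|)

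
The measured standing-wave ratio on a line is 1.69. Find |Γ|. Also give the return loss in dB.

|Γ| = (S − 1)/(S + 1) = (1.69 − 1)/(1.69 + 1) = 0.69/2.69
RL = −20·log₁₀|Γ| = −20·log₁₀(0.257)

|Γ| ≈ 0.257; return loss ≈ 11.8 dB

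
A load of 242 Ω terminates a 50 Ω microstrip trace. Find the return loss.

RL ≈ 3.64 dB

Γ = (242 − 50)/(242 + 50) = 0.658
RL = −20·log₁₀|Γ| = −20·log₁₀(0.658)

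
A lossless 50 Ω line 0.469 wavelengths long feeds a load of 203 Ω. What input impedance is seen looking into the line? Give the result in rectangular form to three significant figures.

βl = 2π × 0.469 = 169°
tan(βl) = tan(169°) = -0.197
Z_in = Z_0·(Z_L + jZ_0·tanβl)/(Z_0 + jZ_L·tanβl)
     = 50·(203 − j9.86)/(50 − j40)

Z_in ≈ 128 + j93 Ω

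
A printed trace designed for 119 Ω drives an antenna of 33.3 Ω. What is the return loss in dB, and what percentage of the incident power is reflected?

RL ≈ 4.99 dB; 31.7% of incident power reflected

Γ = (33.3 − 119)/(33.3 + 119) = -0.563
RL = −20·log₁₀(0.563) = 4.99 dB
P_refl/P_inc = |Γ|² = 0.317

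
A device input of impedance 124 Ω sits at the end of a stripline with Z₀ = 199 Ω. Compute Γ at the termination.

Γ = (Z_L − Z_0)/(Z_L + Z_0) = (124 − 199)/(124 + 199) = -75/323

Γ = -0.232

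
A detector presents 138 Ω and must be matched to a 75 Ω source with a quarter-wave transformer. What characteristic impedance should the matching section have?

Z_qwt = √(Z_0·R_L) = √(75 × 138) = √10350

Z_qwt ≈ 102 Ω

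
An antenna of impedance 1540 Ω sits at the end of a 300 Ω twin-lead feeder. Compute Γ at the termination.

Γ = (Z_L − Z_0)/(Z_L + Z_0) = (1540 − 300)/(1540 + 300) = 1240/1840

Γ = 0.674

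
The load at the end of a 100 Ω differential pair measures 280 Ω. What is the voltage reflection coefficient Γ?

Γ = 0.474

Γ = (Z_L − Z_0)/(Z_L + Z_0) = (280 − 100)/(280 + 100) = 180/380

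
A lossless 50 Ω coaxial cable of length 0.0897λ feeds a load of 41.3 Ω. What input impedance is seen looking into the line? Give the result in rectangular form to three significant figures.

Z_in ≈ 45.4 + j7.89 Ω

βl = 2π × 0.0897 = 32.3°
tan(βl) = tan(32.3°) = 0.632
Z_in = Z_0·(Z_L + jZ_0·tanβl)/(Z_0 + jZ_L·tanβl)
     = 50·(41.3 + j31.6)/(50 + j26.1)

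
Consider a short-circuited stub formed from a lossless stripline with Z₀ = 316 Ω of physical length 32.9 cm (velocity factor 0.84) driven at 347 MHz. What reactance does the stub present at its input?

X_in ≈ -96.1 Ω (capacitive)

λ = v/f = 0.84·c / 347 MHz = 0.726 m
βl = 2π·l/λ = 2π × 0.453 = 163°
tan(βl) = -0.304
For a short-circuited stub, Z_in = jZ_0·tan(βl)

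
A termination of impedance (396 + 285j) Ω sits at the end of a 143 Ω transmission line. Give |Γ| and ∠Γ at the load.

Γ = (Z_L − Z_0)/(Z_L + Z_0) = (253 + j285)/(539 + j285)
|Γ| = 381/610 = 0.625

Γ ≈ 0.625 ∠ 20.5°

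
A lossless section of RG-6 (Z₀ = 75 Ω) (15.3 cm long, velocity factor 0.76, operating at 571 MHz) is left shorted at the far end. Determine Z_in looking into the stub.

Z_in ≈ −j67.7 Ω

λ = v/f = 0.76·c / 571 MHz = 0.399 m
βl = 2π·l/λ = 2π × 0.383 = 138°
tan(βl) = -0.902
For a shorted stub, Z_in = jZ_0·tan(βl)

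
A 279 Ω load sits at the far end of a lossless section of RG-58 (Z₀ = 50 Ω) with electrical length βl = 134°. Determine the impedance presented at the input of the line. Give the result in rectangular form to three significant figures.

tan(βl) = tan(134°) = -1.04
Z_in = Z_0·(Z_L + jZ_0·tanβl)/(Z_0 + jZ_L·tanβl)
     = 50·(279 − j51.8)/(50 − j289)

Z_in ≈ 16.8 + j45.4 Ω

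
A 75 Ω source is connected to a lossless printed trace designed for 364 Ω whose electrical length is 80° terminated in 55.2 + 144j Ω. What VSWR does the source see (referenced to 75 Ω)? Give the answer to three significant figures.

tan(βl) = 5.67
Z_in = Z_0·(Z_L + jZ_0·tanβl)/(Z_0 + jZ_L·tanβl) = 801 − j1220 Ω
Γ_s = (Z_in − Z_s)/(Z_in + Z_s) = (726 − j1220)/(876 − j1220), |Γ_s| = 0.945
VSWR = (1 + |Γ_s|)/(1 − |Γ_s|)

VSWR ≈ 35.6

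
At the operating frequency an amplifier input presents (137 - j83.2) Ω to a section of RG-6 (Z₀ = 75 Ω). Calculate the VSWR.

Γ = (Z_L − Z_0)/(Z_L + Z_0) = (62 − j83.2)/(212 − j83.2)
|Γ| = 104/228 = 0.456
VSWR = (1 + |Γ|)/(1 − |Γ|) = 1.46/0.544

VSWR ≈ 2.67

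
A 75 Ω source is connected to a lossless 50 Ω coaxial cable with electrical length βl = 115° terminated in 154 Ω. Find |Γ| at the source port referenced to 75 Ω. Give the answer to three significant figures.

|Γ| ≈ 0.614

tan(βl) = -2.14
Z_in = Z_0·(Z_L + jZ_0·tanβl)/(Z_0 + jZ_L·tanβl) = 19.3 + j20.4 Ω
Γ_s = (Z_in − Z_s)/(Z_in + Z_s) = (-55.7 + j20.4)/(94.3 + j20.4), |Γ_s| = 0.614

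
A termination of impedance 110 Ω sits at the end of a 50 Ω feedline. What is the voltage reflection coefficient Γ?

Γ = (Z_L − Z_0)/(Z_L + Z_0) = (110 − 50)/(110 + 50) = 60/160

Γ = 0.375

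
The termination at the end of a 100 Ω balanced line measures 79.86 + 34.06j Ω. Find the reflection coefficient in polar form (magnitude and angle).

Γ ≈ 0.216 ∠ 110°

Γ = (Z_L − Z_0)/(Z_L + Z_0) = (-20.14 + j34.06)/(179.9 + j34.06)
|Γ| = 39.6/183 = 0.216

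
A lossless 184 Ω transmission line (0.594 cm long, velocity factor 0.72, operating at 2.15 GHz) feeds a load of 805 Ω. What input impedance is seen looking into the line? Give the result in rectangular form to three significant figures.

λ = v/f = 0.72·c / 2.15 GHz = 0.1 m
βl = 2π·l/λ = 2π × 0.0591 = 21.3°
tan(βl) = tan(21.3°) = 0.39
Z_in = Z_0·(Z_L + jZ_0·tanβl)/(Z_0 + jZ_L·tanβl)
     = 184·(805 + j71.7)/(184 + j314)

Z_in ≈ 237 − j333 Ω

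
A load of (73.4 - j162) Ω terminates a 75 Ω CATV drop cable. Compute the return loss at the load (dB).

Γ = (-1.6 − j162)/(148.4 − j162), |Γ| = 0.737
RL = −20·log₁₀|Γ| = −20·log₁₀(0.737)

RL ≈ 2.65 dB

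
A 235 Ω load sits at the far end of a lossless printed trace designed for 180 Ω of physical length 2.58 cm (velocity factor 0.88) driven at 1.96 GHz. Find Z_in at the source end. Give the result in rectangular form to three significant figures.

Z_in ≈ 146 − j26.3 Ω

λ = v/f = 0.88·c / 1.96 GHz = 0.135 m
βl = 2π·l/λ = 2π × 0.192 = 69°
tan(βl) = tan(69°) = 2.6
Z_in = Z_0·(Z_L + jZ_0·tanβl)/(Z_0 + jZ_L·tanβl)
     = 180·(235 + j468)/(180 + j611)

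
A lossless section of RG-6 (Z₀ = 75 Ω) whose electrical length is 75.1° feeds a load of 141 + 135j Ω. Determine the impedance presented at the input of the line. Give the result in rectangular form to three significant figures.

Z_in ≈ 25.6 − j40.9 Ω

tan(βl) = tan(75.1°) = 3.76
Z_in = Z_0·(Z_L + jZ_0·tanβl)/(Z_0 + jZ_L·tanβl)
     = 75·(141 + j417)/(-432 + j530)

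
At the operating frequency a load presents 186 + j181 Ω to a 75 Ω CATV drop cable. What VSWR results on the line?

VSWR ≈ 5.03

Γ = (Z_L − Z_0)/(Z_L + Z_0) = (111 + j181)/(261 + j181)
|Γ| = 212/318 = 0.668
VSWR = (1 + |Γ|)/(1 − |Γ|) = 1.67/0.332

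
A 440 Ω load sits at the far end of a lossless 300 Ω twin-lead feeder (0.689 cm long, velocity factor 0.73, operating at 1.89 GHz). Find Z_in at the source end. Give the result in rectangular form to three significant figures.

Z_in ≈ 382 − j102 Ω

λ = v/f = 0.73·c / 1.89 GHz = 0.116 m
βl = 2π·l/λ = 2π × 0.0595 = 21.4°
tan(βl) = tan(21.4°) = 0.392
Z_in = Z_0·(Z_L + jZ_0·tanβl)/(Z_0 + jZ_L·tanβl)
     = 300·(440 + j118)/(300 + j172)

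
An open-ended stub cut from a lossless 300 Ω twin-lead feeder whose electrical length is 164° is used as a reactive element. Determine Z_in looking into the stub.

Z_in ≈ +j1050 Ω

tan(βl) = -0.287
For an open-ended stub, Z_in = −jZ_0·cot(βl) = −jZ_0/tan(βl)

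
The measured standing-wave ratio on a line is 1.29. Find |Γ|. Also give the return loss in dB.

|Γ| = (S − 1)/(S + 1) = (1.29 − 1)/(1.29 + 1) = 0.29/2.29
RL = −20·log₁₀|Γ| = −20·log₁₀(0.127)

|Γ| ≈ 0.127; return loss ≈ 17.9 dB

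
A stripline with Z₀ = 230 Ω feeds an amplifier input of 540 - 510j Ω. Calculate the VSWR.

VSWR ≈ 4.65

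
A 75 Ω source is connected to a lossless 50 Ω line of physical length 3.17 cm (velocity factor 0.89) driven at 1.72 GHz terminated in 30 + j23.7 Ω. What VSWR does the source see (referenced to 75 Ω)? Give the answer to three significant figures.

VSWR ≈ 1.66

λ = v/f = 0.89·c / 1.72 GHz = 0.155 m
βl = 2π·l/λ = 2π × 0.204 = 73.5°
tan(βl) = 3.38
Z_in = Z_0·(Z_L + jZ_0·tanβl)/(Z_0 + jZ_L·tanβl) = 83.3 − j39.5 Ω
Γ_s = (Z_in − Z_s)/(Z_in + Z_s) = (8.29 − j39.5)/(158 − j39.5), |Γ_s| = 0.247
VSWR = (1 + |Γ_s|)/(1 − |Γ_s|)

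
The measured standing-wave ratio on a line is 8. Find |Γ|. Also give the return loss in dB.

|Γ| ≈ 0.778; return loss ≈ 2.18 dB

|Γ| = (S − 1)/(S + 1) = (8 − 1)/(8 + 1) = 7/9
RL = −20·log₁₀|Γ| = −20·log₁₀(0.778)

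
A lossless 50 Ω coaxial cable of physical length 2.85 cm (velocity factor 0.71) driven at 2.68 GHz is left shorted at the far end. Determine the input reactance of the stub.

X_in ≈ -61.5 Ω (capacitive)

λ = v/f = 0.71·c / 2.68 GHz = 0.0795 m
βl = 2π·l/λ = 2π × 0.359 = 129°
tan(βl) = -1.23
For a shorted stub, Z_in = jZ_0·tan(βl)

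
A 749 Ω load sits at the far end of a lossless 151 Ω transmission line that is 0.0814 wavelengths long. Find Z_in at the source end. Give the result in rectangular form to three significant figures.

βl = 2π × 0.0814 = 29.3°
tan(βl) = tan(29.3°) = 0.561
Z_in = Z_0·(Z_L + jZ_0·tanβl)/(Z_0 + jZ_L·tanβl)
     = 151·(749 + j84.8)/(151 + j420)

Z_in ≈ 113 − j229 Ω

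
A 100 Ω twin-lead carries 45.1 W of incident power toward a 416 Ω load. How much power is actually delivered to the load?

Γ = (416 − 100)/(416 + 100) = 0.612
|Γ|² = 0.375
P_refl = |Γ|²·P_inc = 16.9 W, P_del = (1 − |Γ|²)·P_inc = 28.2 W

P_delivered ≈ 28.2 W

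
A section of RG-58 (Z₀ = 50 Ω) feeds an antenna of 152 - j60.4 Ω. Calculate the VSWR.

Γ = (Z_L − Z_0)/(Z_L + Z_0) = (102 − j60.4)/(202 − j60.4)
|Γ| = 119/211 = 0.562
VSWR = (1 + |Γ|)/(1 − |Γ|) = 1.56/0.438

VSWR ≈ 3.57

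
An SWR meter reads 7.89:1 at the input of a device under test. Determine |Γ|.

|Γ| ≈ 0.775

|Γ| = (S − 1)/(S + 1) = (7.89 − 1)/(7.89 + 1) = 6.89/8.89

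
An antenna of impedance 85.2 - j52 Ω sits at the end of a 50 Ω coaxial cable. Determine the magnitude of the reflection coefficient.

Γ = (Z_L − Z_0)/(Z_L + Z_0) = (35.2 − j52)/(135.2 − j52)
|Γ| = 62.8/145

|Γ| ≈ 0.433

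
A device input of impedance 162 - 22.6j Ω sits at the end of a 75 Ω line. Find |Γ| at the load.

|Γ| ≈ 0.378

Γ = (Z_L − Z_0)/(Z_L + Z_0) = (87 − j22.6)/(237 − j22.6)
|Γ| = 89.9/238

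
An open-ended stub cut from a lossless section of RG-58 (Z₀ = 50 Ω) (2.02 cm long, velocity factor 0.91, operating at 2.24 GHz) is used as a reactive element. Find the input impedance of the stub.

λ = v/f = 0.91·c / 2.24 GHz = 0.122 m
βl = 2π·l/λ = 2π × 0.166 = 59.7°
tan(βl) = 1.71
For an open-ended stub, Z_in = −jZ_0·cot(βl) = −jZ_0/tan(βl)

Z_in ≈ −j29.3 Ω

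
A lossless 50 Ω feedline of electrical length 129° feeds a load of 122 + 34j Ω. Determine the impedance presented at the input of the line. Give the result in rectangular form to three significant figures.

Z_in ≈ 24.7 + j25.4 Ω

tan(βl) = tan(129°) = -1.23
Z_in = Z_0·(Z_L + jZ_0·tanβl)/(Z_0 + jZ_L·tanβl)
     = 50·(122 − j27.7)/(92 − j151)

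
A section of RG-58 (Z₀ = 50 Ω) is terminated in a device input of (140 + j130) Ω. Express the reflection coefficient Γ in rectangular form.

Γ ≈ 0.642 + j0.245

Γ = (Z_L − Z_0)/(Z_L + Z_0) = (90 + j130)/(190 + j130)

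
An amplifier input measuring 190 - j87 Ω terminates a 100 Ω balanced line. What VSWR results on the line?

VSWR ≈ 2.41

Γ = (Z_L − Z_0)/(Z_L + Z_0) = (90 − j87)/(290 − j87)
|Γ| = 125/303 = 0.413
VSWR = (1 + |Γ|)/(1 − |Γ|) = 1.41/0.587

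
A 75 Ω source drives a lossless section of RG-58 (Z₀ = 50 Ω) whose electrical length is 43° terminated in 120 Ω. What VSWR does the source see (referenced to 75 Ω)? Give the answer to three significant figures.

VSWR ≈ 2.61

tan(βl) = 0.933
Z_in = Z_0·(Z_L + jZ_0·tanβl)/(Z_0 + jZ_L·tanβl) = 37.3 − j36.9 Ω
Γ_s = (Z_in − Z_s)/(Z_in + Z_s) = (-37.7 − j36.9)/(112 − j36.9), |Γ_s| = 0.446
VSWR = (1 + |Γ_s|)/(1 − |Γ_s|)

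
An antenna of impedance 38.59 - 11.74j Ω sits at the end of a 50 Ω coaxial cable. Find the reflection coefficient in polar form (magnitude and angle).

Γ = (Z_L − Z_0)/(Z_L + Z_0) = (-11.41 − j11.74)/(88.59 − j11.74)
|Γ| = 16.4/89.4 = 0.183

Γ ≈ 0.183 ∠ -127°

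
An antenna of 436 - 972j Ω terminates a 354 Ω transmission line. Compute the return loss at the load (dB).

RL ≈ 2.17 dB

Γ = (82 − j972)/(790 − j972), |Γ| = 0.779
RL = −20·log₁₀|Γ| = −20·log₁₀(0.779)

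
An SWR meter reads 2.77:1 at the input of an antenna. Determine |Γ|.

|Γ| ≈ 0.469

|Γ| = (S − 1)/(S + 1) = (2.77 − 1)/(2.77 + 1) = 1.77/3.77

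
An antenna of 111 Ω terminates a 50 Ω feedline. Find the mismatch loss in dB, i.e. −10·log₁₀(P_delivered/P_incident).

mismatch loss ≈ 0.673 dB

Γ = (111 − 50)/(111 + 50) = 0.379
|Γ|² = 0.144, so P_del/P_inc = 1 − |Γ|² = 0.856
ML = −10·log₁₀(1 − |Γ|²)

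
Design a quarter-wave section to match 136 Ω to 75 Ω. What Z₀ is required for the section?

Z_qwt = √(Z_0·R_L) = √(75 × 136) = √10200

Z_qwt ≈ 101 Ω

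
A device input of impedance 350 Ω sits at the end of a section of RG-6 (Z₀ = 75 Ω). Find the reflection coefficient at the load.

Γ = 0.647

Γ = (Z_L − Z_0)/(Z_L + Z_0) = (350 − 75)/(350 + 75) = 275/425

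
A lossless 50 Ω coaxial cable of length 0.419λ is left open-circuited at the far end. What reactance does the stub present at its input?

βl = 2π × 0.419 = 151°
tan(βl) = -0.558
For an open-circuited stub, Z_in = −jZ_0·cot(βl) = −jZ_0/tan(βl)

X_in ≈ 89.6 Ω (inductive)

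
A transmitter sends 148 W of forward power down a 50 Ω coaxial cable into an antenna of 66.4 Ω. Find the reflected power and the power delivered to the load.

Γ = (66.4 − 50)/(66.4 + 50) = 0.141
|Γ|² = 0.0199
P_refl = |Γ|²·P_inc = 2.94 W, P_del = (1 − |Γ|²)·P_inc = 145 W

P_reflected ≈ 2.94 W; P_delivered ≈ 145 W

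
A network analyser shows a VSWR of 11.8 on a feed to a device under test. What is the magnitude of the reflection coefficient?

|Γ| ≈ 0.844

|Γ| = (S − 1)/(S + 1) = (11.8 − 1)/(11.8 + 1) = 10.8/12.8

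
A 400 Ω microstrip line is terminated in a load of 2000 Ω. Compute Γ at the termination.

Γ = (Z_L − Z_0)/(Z_L + Z_0) = (2000 − 400)/(2000 + 400) = 1600/2400

Γ = 0.667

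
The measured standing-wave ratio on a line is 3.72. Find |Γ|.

|Γ| ≈ 0.576

|Γ| = (S − 1)/(S + 1) = (3.72 − 1)/(3.72 + 1) = 2.72/4.72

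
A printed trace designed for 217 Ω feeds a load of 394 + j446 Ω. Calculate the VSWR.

Γ = (Z_L − Z_0)/(Z_L + Z_0) = (177 + j446)/(611 + j446)
|Γ| = 480/756 = 0.634
VSWR = (1 + |Γ|)/(1 − |Γ|) = 1.63/0.366

VSWR ≈ 4.47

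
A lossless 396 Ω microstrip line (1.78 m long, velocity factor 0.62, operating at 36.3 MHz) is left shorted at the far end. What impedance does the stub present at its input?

λ = v/f = 0.62·c / 36.3 MHz = 5.12 m
βl = 2π·l/λ = 2π × 0.347 = 125°
tan(βl) = -1.43
For a shorted stub, Z_in = jZ_0·tan(βl)

Z_in ≈ −j564 Ω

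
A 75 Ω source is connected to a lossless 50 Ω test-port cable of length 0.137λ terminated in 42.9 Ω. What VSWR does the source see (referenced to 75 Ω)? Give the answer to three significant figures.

βl = 2π × 0.137 = 49.3°
tan(βl) = 1.16
Z_in = Z_0·(Z_L + jZ_0·tanβl)/(Z_0 + jZ_L·tanβl) = 50.6 + j7.69 Ω
Γ_s = (Z_in − Z_s)/(Z_in + Z_s) = (-24.4 + j7.69)/(126 + j7.69), |Γ_s| = 0.204
VSWR = (1 + |Γ_s|)/(1 − |Γ_s|)

VSWR ≈ 1.51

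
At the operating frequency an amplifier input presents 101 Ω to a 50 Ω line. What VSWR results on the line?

VSWR ≈ 2.02

Γ = (101 − 50)/(101 + 50) = 0.338
VSWR = (1 + 0.338)/(1 − 0.338)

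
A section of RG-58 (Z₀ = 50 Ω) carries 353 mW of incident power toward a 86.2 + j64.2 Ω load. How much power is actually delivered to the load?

|Γ| = |(36.2 + j64.2)/(136.2 + j64.2)| = 0.489
|Γ|² = 0.24
P_refl = |Γ|²·P_inc = 84.6 mW, P_del = (1 − |Γ|²)·P_inc = 268 mW

P_delivered ≈ 268 mW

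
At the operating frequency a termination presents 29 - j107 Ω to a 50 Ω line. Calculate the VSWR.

VSWR ≈ 10.1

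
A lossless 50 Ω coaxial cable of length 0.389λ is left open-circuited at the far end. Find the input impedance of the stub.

Z_in ≈ +j59.7 Ω

βl = 2π × 0.389 = 140°
tan(βl) = -0.838
For an open-circuited stub, Z_in = −jZ_0·cot(βl) = −jZ_0/tan(βl)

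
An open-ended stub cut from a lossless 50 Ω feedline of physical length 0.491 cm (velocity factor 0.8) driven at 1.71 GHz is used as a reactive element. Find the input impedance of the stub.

λ = v/f = 0.8·c / 1.71 GHz = 0.14 m
βl = 2π·l/λ = 2π × 0.035 = 12.6°
tan(βl) = 0.223
For an open-ended stub, Z_in = −jZ_0·cot(βl) = −jZ_0/tan(βl)

Z_in ≈ −j224 Ω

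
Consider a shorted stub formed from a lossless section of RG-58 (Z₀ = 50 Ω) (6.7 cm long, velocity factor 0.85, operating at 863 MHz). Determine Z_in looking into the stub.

λ = v/f = 0.85·c / 863 MHz = 0.295 m
βl = 2π·l/λ = 2π × 0.227 = 81.6°
tan(βl) = 6.8
For a shorted stub, Z_in = jZ_0·tan(βl)

Z_in ≈ +j340 Ω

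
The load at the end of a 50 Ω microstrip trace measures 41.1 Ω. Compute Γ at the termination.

Γ = -0.0977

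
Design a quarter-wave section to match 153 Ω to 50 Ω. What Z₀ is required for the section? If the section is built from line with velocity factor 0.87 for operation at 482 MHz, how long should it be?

Z_qwt ≈ 87.5 Ω; length ≈ 13.5 cm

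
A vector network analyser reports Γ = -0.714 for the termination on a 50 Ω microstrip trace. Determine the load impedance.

Z_L ≈ 8.34 Ω

Z_L = Z_0·(1 + Γ)/(1 − Γ) = 50·(0.286)/(1.71)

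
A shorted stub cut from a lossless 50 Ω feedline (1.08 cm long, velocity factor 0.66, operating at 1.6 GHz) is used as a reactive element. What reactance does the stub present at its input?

λ = v/f = 0.66·c / 1.6 GHz = 0.124 m
βl = 2π·l/λ = 2π × 0.0873 = 31.4°
tan(βl) = 0.611
For a shorted stub, Z_in = jZ_0·tan(βl)

X_in ≈ 30.5 Ω (inductive)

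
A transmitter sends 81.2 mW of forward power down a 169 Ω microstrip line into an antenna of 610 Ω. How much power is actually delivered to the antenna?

P_delivered ≈ 55.2 mW

Γ = (610 − 169)/(610 + 169) = 0.566
|Γ|² = 0.32
P_refl = |Γ|²·P_inc = 26 mW, P_del = (1 − |Γ|²)·P_inc = 55.2 mW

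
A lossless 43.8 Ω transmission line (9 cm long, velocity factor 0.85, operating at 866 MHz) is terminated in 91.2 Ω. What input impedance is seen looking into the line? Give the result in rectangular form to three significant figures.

λ = v/f = 0.85·c / 866 MHz = 0.294 m
βl = 2π·l/λ = 2π × 0.306 = 110°
tan(βl) = tan(110°) = -2.74
Z_in = Z_0·(Z_L + jZ_0·tanβl)/(Z_0 + jZ_L·tanβl)
     = 43.8·(91.2 − j120)/(43.8 − j250)

Z_in ≈ 23.1 + j11.9 Ω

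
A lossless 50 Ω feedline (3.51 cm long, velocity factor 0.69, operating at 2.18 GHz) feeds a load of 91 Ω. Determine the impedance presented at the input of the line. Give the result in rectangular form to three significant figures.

Z_in ≈ 40.7 + j25.8 Ω

λ = v/f = 0.69·c / 2.18 GHz = 0.095 m
βl = 2π·l/λ = 2π × 0.37 = 133°
tan(βl) = tan(133°) = -1.07
Z_in = Z_0·(Z_L + jZ_0·tanβl)/(Z_0 + jZ_L·tanβl)
     = 50·(91 − j53.5)/(50 − j97.3)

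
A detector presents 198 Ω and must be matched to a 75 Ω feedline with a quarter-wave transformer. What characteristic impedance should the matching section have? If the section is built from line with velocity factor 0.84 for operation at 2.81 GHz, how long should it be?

Z_qwt ≈ 122 Ω; length ≈ 2.24 cm

Z_qwt = √(Z_0·R_L) = √(75 × 198) = √14850
λ = 0.84·c/f = 0.0897 m, so l = λ/4 = 0.0224 m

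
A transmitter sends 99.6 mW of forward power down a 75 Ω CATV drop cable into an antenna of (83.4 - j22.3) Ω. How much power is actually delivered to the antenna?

P_delivered ≈ 97.4 mW

|Γ| = |(8.4 − j22.3)/(158.4 − j22.3)| = 0.149
|Γ|² = 0.0222
P_refl = |Γ|²·P_inc = 2.21 mW, P_del = (1 − |Γ|²)·P_inc = 97.4 mW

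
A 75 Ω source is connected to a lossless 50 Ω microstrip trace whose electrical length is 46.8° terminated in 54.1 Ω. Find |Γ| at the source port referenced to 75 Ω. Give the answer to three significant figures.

tan(βl) = 1.06
Z_in = Z_0·(Z_L + jZ_0·tanβl)/(Z_0 + jZ_L·tanβl) = 49.6 − j3.91 Ω
Γ_s = (Z_in − Z_s)/(Z_in + Z_s) = (-25.4 − j3.91)/(125 − j3.91), |Γ_s| = 0.206

|Γ| ≈ 0.206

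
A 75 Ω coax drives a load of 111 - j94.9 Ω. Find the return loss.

RL ≈ 6.27 dB

Γ = (36 − j94.9)/(186 − j94.9), |Γ| = 0.486
RL = −20·log₁₀|Γ| = −20·log₁₀(0.486)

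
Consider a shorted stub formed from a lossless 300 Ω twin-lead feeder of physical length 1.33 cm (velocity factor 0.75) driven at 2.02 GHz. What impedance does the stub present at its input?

Z_in ≈ +j280 Ω

λ = v/f = 0.75·c / 2.02 GHz = 0.111 m
βl = 2π·l/λ = 2π × 0.119 = 43°
tan(βl) = 0.932
For a shorted stub, Z_in = jZ_0·tan(βl)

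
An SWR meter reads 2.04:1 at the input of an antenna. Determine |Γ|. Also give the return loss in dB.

|Γ| ≈ 0.342; return loss ≈ 9.32 dB

|Γ| = (S − 1)/(S + 1) = (2.04 − 1)/(2.04 + 1) = 1.04/3.04
RL = −20·log₁₀|Γ| = −20·log₁₀(0.342)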